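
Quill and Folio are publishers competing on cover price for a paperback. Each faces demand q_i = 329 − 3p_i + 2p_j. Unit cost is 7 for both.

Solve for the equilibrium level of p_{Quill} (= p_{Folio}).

87.5

Quill's profit: π = (p_{Quill} − 7)(329 − 3p_{Quill} + 2p_{Folio}).
∂π/∂p_{Quill} = 350 − 6p_{Quill} + 2p_{Folio} = 0 ⇒ p_{Quill} = 175/3 + (1/3)p_{Folio}.
Setting p_{Quill} = p_{Folio} in the reaction function: p_{Quill} = 175/3 + (1/3)p_{Quill}, so p_{Quill} = (175/3) / (2/3) = 87.5.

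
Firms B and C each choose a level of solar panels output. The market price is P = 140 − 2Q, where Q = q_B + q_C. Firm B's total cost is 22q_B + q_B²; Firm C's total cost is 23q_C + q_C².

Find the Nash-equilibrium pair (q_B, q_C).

Firm B's profit: π = q_B(140 − 2(q_B + q_C)) − 22q_B − q_B².
∂π/∂q_B = 118 − 6q_B − 2q_C = 0, so q_B = 59/3 − (1/3)q_C.
By the same steps for C: q_C = 19.5 − (1/3)q_B.
Substituting the second reaction function into the first: q_B = 59/3 − (1/3)(19.5 − (1/3)q_B), which gives (8/9)q_B = 79/6 ⇒ q_B = 14.8125.
Then q_C = 19.5 − (1/3)·14.8125 = 14.5625.

14.8125, 14.5625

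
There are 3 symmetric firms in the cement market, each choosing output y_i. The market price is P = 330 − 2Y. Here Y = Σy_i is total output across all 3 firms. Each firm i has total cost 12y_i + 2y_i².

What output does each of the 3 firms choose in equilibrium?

A representative firm's profit is π_i = y_i(330 − 2Y) − 12y_i − 2y_i², with Y = y_i + Σ_{j≠i} y_j.
First-order condition: 318 − 8y_i − 2Σ_{j≠i} y_j = 0.
Imposing symmetry (y_j = y for all j) turns Σ_{j≠i} y_j into 2y, so 318 = 12y and y = 26.5.

26.5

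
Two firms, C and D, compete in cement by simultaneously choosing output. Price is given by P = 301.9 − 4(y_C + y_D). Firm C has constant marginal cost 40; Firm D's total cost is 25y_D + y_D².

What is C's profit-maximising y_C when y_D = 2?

Firm C's profit: π = y_C(301.9 − 4(y_C + y_D)) − 40y_C.
∂π/∂y_C = 261.9 − 8y_C − 4y_D = 0, so y_C = 32.7375 − 0.5y_D.
At y_D = 2: y_C = 32.7375 − 0.5·2 = 31.7375.

31.7375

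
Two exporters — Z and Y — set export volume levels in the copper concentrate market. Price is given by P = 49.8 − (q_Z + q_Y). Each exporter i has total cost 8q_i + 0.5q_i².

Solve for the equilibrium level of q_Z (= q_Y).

Exporter Z's profit: π = q_Z(49.8 − (q_Z + q_Y)) − 8q_Z − 0.5q_Z².
∂π/∂q_Z = 41.8 − 3q_Z − q_Y = 0, so q_Z = 209/15 − (1/3)q_Y.
Setting q_Z = q_Y in the reaction function: q_Z = 209/15 − (1/3)q_Z, so q_Z = (209/15) / (4/3) = 10.45.

10.45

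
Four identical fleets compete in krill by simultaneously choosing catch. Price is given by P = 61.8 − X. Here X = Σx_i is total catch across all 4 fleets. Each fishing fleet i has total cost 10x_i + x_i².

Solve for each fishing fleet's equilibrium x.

A representative fishing fleet's profit is π_i = x_i(61.8 − X) − 10x_i − x_i², with X = x_i + Σ_{j≠i} x_j.
First-order condition: 51.8 − 4x_i − Σ_{j≠i} x_j = 0.
In a symmetric equilibrium every fishing fleet chooses the same x, so Σ_{j≠i} x_j = 3x. The condition becomes 51.8 − 7x = 0, giving x = 51.8/7 = 7.4.

7.4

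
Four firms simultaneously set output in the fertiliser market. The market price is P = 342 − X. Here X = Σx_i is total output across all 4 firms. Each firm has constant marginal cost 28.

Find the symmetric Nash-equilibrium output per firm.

A representative firm's profit is π_i = x_i(342 − X) − 28x_i, with X = x_i + Σ_{j≠i} x_j.
First-order condition: 314 − 2x_i − Σ_{j≠i} x_j = 0.
In a symmetric equilibrium every firm chooses the same x, so Σ_{j≠i} x_j = 3x. The condition becomes 314 − 5x = 0, giving x = 314/5 = 62.8.

62.8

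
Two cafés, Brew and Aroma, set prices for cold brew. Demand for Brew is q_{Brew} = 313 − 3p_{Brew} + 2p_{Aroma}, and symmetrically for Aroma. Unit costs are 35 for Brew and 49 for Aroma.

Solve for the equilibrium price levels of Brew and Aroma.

Brew's profit: π = (p_{Brew} − 35)(313 − 3p_{Brew} + 2p_{Aroma}).
∂π/∂p_{Brew} = 418 − 6p_{Brew} + 2p_{Aroma} = 0 ⇒ p_{Brew} = 209/3 + (1/3)p_{Aroma}.
Similarly p_{Aroma} = 230/3 + (1/3)p_{Brew}.
Substituting the second reaction function into the first: p_{Brew} = 209/3 + (1/3)(230/3 + (1/3)p_{Brew}), which gives (8/9)p_{Brew} = 857/9 ⇒ p_{Brew} = 107.125.
Then p_{Aroma} = 230/3 + (1/3)·107.125 = 112.375.

107.125, 112.375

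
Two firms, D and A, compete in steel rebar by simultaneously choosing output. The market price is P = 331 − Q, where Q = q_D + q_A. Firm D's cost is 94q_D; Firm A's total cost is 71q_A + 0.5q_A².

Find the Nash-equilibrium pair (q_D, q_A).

90.2, 56.6

Firm D's profit: π = q_D(331 − (q_D + q_A)) − 94q_D.
∂π/∂q_D = 237 − 2q_D − q_A = 0, so q_D = 118.5 − 0.5q_A.
For A: ∂π/∂q_A = 260 − 3q_A − q_D = 0 ⇒ q_A = 260/3 − (1/3)q_D.
Plugging q_A into D's best response: q_D = 118.5 − 0.5(260/3 − (1/3)q_D) ⇒ (5/6)q_D = 451/6, so q_D = 90.2.
Then q_A = 260/3 − (1/3)·90.2 = 56.6.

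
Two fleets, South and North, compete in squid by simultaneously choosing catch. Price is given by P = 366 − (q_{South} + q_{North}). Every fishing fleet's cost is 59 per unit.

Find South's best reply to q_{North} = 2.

Fishing fleet South's profit: π = q_{South}(366 − (q_{South} + q_{North})) − 59q_{South}.
∂π/∂q_{South} = 307 − 2q_{South} − q_{North} = 0, so q_{South} = 153.5 − 0.5q_{North}.
At q_{North} = 2: q_{South} = 153.5 − 0.5·2 = 152.5.

152.5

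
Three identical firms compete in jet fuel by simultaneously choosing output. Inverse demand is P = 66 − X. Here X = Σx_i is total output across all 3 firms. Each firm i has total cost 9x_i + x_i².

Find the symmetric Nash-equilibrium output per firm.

9.5

A representative firm's profit is π_i = x_i(66 − X) − 9x_i − x_i², with X = x_i + Σ_{j≠i} x_j.
First-order condition: 57 − 4x_i − Σ_{j≠i} x_j = 0.
Imposing symmetry (x_j = x for all j) turns Σ_{j≠i} x_j into 2x, so 57 = 6x and x = 9.5.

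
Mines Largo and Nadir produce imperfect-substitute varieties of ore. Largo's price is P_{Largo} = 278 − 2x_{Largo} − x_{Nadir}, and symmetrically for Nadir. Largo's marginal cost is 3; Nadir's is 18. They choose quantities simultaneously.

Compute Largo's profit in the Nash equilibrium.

6272

Mine Largo's profit: π = x_{Largo}(278 − 2x_{Largo} − x_{Nadir}) − 3x_{Largo}.
∂π/∂x_{Largo} = 275 − 4x_{Largo} − x_{Nadir} = 0 ⇒ x_{Largo} = 68.75 − 0.25x_{Nadir}.
Similarly x_{Nadir} = 65 − 0.25x_{Largo}.
Plugging x_{Nadir} into Largo's best response: x_{Largo} = 68.75 − 0.25(65 − 0.25x_{Largo}) ⇒ 0.9375x_{Largo} = 52.5, so x_{Largo} = 56.
Then x_{Nadir} = 65 − 0.25·56 = 51.
P_{Largo} = 278 − 2·56 − 51 = 115.
Profit = (115 − 3)·56 = 6272.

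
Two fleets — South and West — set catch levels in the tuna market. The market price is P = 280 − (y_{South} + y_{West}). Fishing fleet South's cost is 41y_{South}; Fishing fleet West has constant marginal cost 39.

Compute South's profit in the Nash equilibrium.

6241

Fishing fleet South's profit: π = y_{South}(280 − (y_{South} + y_{West})) − 41y_{South}.
∂π/∂y_{South} = 239 − 2y_{South} − y_{West} = 0, so y_{South} = 119.5 − 0.5y_{West}.
By the same steps for West: y_{West} = 120.5 − 0.5y_{South}.
Solving the two reaction functions simultaneously: (1 − (−0.5)(−0.5))y_{South} = 119.5 − 0.5·120.5, so 0.75y_{South} = 59.25 and y_{South} = 79.
Then y_{West} = 120.5 − 0.5·79 = 81.
Price P = 280 − 160 = 120.
South's profit: (120 − 41)·79 = 6241.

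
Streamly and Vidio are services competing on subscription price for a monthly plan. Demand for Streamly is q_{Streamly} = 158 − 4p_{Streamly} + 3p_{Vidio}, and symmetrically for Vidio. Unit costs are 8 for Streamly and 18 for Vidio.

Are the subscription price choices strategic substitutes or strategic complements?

Streamly's profit: π = (p_{Streamly} − 8)(158 − 4p_{Streamly} + 3p_{Vidio}).
∂π/∂p_{Streamly} = 190 − 8p_{Streamly} + 3p_{Vidio} = 0 ⇒ p_{Streamly} = 23.75 + 0.375p_{Vidio}.
The best-response slope dp_{Streamly}/dp_{Vidio} = 0.375 > 0: the reaction function is upward-sloping, so the choices are strategic complements.

strategic complements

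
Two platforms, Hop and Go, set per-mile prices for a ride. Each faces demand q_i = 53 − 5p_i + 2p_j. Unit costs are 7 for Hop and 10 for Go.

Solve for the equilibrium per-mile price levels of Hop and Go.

11.3125, 12.5625

Hop's profit: π = (p_{Hop} − 7)(53 − 5p_{Hop} + 2p_{Go}).
∂π/∂p_{Hop} = 88 − 10p_{Hop} + 2p_{Go} = 0 ⇒ p_{Hop} = 8.8 + 0.2p_{Go}.
Similarly p_{Go} = 10.3 + 0.2p_{Hop}.
Substituting the second reaction function into the first: p_{Hop} = 8.8 + 0.2(10.3 + 0.2p_{Hop}), which gives 0.96p_{Hop} = 10.86 ⇒ p_{Hop} = 11.3125.
Then p_{Go} = 10.3 + 0.2·11.3125 = 12.5625.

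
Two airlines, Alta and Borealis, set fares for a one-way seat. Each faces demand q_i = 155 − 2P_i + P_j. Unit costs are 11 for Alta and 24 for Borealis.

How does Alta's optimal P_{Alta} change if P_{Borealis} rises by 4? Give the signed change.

1

Alta's profit: π = (P_{Alta} − 11)(155 − 2P_{Alta} + P_{Borealis}).
∂π/∂P_{Alta} = 177 − 4P_{Alta} + P_{Borealis} = 0 ⇒ P_{Alta} = 44.25 + 0.25P_{Borealis}.
The reaction-function slope is 0.25, so a 4-unit rise in P_{Borealis} moves P_{Alta} by 0.25 × 4 = 1. Alta's best response rises — the actions are strategic complements.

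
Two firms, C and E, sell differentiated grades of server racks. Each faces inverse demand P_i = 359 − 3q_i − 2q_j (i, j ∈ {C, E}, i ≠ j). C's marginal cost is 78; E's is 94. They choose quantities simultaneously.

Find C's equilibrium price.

Firm C's profit: π = q_C(359 − 3q_C − 2q_E) − 78q_C.
∂π/∂q_C = 281 − 6q_C − 2q_E = 0 ⇒ q_C = 281/6 − (1/3)q_E.
Similarly q_E = 265/6 − (1/3)q_C.
Solving the two reaction functions simultaneously: (1 − (−1/3)(−1/3))q_C = 281/6 − (1/3)·(265/6), so (8/9)q_C = 289/9 and q_C = 36.125.
Then q_E = 265/6 − (1/3)·36.125 = 32.125.
P_C = 359 − 3·36.125 − 2·32.125 = 186.375.

186.375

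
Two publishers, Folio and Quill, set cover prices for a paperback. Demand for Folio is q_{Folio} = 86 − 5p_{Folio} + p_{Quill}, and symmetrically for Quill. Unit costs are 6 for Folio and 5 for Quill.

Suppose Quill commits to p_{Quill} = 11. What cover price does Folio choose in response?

12.7

Folio's profit: π = (p_{Folio} − 6)(86 − 5p_{Folio} + p_{Quill}).
∂π/∂p_{Folio} = 116 − 10p_{Folio} + p_{Quill} = 0 ⇒ p_{Folio} = 11.6 + 0.1p_{Quill}.
At p_{Quill} = 11: p_{Folio} = 11.6 + 0.1·11 = 12.7.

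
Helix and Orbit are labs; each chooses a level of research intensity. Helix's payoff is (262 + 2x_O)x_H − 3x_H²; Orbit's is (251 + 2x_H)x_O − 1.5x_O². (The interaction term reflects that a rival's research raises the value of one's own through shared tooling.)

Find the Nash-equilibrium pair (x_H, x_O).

92, 145

Expanding Helix's payoff: 262x_H + 2x_Ox_H − 3x_H².
∂π/∂x_H = 262 + 2x_O − 6x_H = 0, so x_H = 131/3 + (1/3)x_O.
Likewise for Orbit: x_O = 251/3 + (2/3)x_H.
Solving the two reaction functions simultaneously: (1 − (1/3)(2/3))x_H = 131/3 + (1/3)·(251/3), so (7/9)x_H = 644/9 and x_H = 92.
Then x_O = 251/3 + (2/3)·92 = 145.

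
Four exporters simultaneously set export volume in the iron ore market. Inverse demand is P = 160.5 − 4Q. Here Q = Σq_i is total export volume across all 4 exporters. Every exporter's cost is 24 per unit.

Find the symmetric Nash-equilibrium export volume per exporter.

A representative exporter's profit is π_i = q_i(160.5 − 4Q) − 24q_i, with Q = q_i + Σ_{j≠i} q_j.
First-order condition: 136.5 − 8q_i − 4Σ_{j≠i} q_j = 0.
In a symmetric equilibrium every exporter chooses the same q, so Σ_{j≠i} q_j = 3q. The condition becomes 136.5 − 20q = 0, giving q = 136.5/20 = 6.825.

6.825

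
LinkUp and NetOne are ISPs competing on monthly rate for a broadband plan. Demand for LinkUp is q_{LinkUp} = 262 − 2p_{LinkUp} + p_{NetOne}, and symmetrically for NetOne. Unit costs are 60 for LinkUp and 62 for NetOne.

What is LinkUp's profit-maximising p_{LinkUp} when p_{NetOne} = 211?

LinkUp's profit: π = (p_{LinkUp} − 60)(262 − 2p_{LinkUp} + p_{NetOne}).
∂π/∂p_{LinkUp} = 382 − 4p_{LinkUp} + p_{NetOne} = 0 ⇒ p_{LinkUp} = 95.5 + 0.25p_{NetOne}.
At p_{NetOne} = 211: p_{LinkUp} = 95.5 + 0.25·211 = 148.25.

148.25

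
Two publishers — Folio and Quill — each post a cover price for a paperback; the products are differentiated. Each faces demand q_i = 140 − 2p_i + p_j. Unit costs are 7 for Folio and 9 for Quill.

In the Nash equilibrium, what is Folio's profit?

3978.32

Folio's profit: π = (p_{Folio} − 7)(140 − 2p_{Folio} + p_{Quill}).
∂π/∂p_{Folio} = 154 − 4p_{Folio} + p_{Quill} = 0 ⇒ p_{Folio} = 38.5 + 0.25p_{Quill}.
Similarly p_{Quill} = 39.5 + 0.25p_{Folio}.
Solving the two reaction functions simultaneously: (1 − (0.25)(0.25))p_{Folio} = 38.5 + 0.25·39.5, so 0.9375p_{Folio} = 48.375 and p_{Folio} = 51.6.
Then p_{Quill} = 39.5 + 0.25·51.6 = 52.4.
q_{Folio} = 140 − 2·51.6 + 52.4 = 89.2.
Profit = (51.6 − 7)·89.2 = 3978.32.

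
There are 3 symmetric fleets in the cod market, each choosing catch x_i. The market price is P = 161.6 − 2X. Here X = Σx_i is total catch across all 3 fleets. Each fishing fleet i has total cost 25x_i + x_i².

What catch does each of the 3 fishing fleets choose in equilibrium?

13.66

A representative fishing fleet's profit is π_i = x_i(161.6 − 2X) − 25x_i − x_i², with X = x_i + Σ_{j≠i} x_j.
First-order condition: 136.6 − 6x_i − 2Σ_{j≠i} x_j = 0.
With identical fishing fleets, set every x_j = x: then 136.6 − 6x − 4x = 0, i.e. x = 136.6/10 = 13.66.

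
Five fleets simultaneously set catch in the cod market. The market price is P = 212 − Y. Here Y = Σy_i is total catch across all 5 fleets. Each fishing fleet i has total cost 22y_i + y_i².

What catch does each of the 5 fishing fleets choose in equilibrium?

A representative fishing fleet's profit is π_i = y_i(212 − Y) − 22y_i − y_i², with Y = y_i + Σ_{j≠i} y_j.
First-order condition: 190 − 4y_i − Σ_{j≠i} y_j = 0.
With identical fishing fleets, set every y_j = y: then 190 − 4y − 4y = 0, i.e. y = 190/8 = 23.75.

23.75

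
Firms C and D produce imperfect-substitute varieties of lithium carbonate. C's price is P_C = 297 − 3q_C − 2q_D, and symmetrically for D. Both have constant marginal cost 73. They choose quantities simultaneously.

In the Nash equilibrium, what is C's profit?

2352

Firm C's profit: π = q_C(297 − 3q_C − 2q_D) − 73q_C.
∂π/∂q_C = 224 − 6q_C − 2q_D = 0 ⇒ q_C = 112/3 − (1/3)q_D.
The game is symmetric, so in equilibrium q_D = q_C: the reaction function gives (4/3)q_C = 112/3, hence q_C = 28.
P_C = 297 − 3·28 − 2·28 = 157.
Profit = (157 − 73)·28 = 2352.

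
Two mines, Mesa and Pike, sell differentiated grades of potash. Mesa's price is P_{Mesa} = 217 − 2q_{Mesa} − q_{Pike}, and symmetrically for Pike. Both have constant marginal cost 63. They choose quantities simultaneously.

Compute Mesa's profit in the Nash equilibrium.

1897.28

Mine Mesa's profit: π = q_{Mesa}(217 − 2q_{Mesa} − q_{Pike}) − 63q_{Mesa}.
∂π/∂q_{Mesa} = 154 − 4q_{Mesa} − q_{Pike} = 0 ⇒ q_{Mesa} = 38.5 − 0.25q_{Pike}.
Setting q_{Mesa} = q_{Pike} in the reaction function: q_{Mesa} = 38.5 − 0.25q_{Mesa}, so q_{Mesa} = 38.5 / 1.25 = 30.8.
P_{Mesa} = 217 − 2·30.8 − 30.8 = 124.6.
Profit = (124.6 − 63)·30.8 = 1897.28.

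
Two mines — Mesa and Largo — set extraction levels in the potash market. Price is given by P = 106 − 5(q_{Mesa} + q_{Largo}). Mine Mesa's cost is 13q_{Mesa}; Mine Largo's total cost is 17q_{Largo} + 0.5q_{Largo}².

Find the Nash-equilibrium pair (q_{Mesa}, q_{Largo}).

6.8, 5

Mine Mesa's profit: π = q_{Mesa}(106 − 5(q_{Mesa} + q_{Largo})) − 13q_{Mesa}.
∂π/∂q_{Mesa} = 93 − 10q_{Mesa} − 5q_{Largo} = 0, so q_{Mesa} = 9.3 − 0.5q_{Largo}.
For Largo: ∂π/∂q_{Largo} = 89 − 11q_{Largo} − 5q_{Mesa} = 0 ⇒ q_{Largo} = 89/11 − (5/11)q_{Mesa}.
Solving the two reaction functions simultaneously: (1 − (−0.5)(−5/11))q_{Mesa} = 9.3 − 0.5·(89/11), so (17/22)q_{Mesa} = 289/55 and q_{Mesa} = 6.8.
Then q_{Largo} = 89/11 − (5/11)·6.8 = 5.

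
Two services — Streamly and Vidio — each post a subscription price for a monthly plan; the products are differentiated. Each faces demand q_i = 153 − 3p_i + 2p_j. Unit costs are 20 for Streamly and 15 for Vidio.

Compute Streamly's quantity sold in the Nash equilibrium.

Streamly's profit: π = (p_{Streamly} − 20)(153 − 3p_{Streamly} + 2p_{Vidio}).
∂π/∂p_{Streamly} = 213 − 6p_{Streamly} + 2p_{Vidio} = 0 ⇒ p_{Streamly} = 35.5 + (1/3)p_{Vidio}.
Similarly p_{Vidio} = 33 + (1/3)p_{Streamly}.
Plugging p_{Vidio} into Streamly's best response: p_{Streamly} = 35.5 + (1/3)(33 + (1/3)p_{Streamly}) ⇒ (8/9)p_{Streamly} = 46.5, so p_{Streamly} = 52.3125.
Then p_{Vidio} = 33 + (1/3)·52.3125 = 50.4375.
q_{Streamly} = 153 − 3·52.3125 + 2·50.4375 = 96.9375.

96.9375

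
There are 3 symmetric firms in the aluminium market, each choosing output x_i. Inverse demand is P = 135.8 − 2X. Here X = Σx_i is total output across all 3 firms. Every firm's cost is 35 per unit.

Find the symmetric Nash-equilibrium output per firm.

12.6

A representative firm's profit is π_i = x_i(135.8 − 2X) − 35x_i, with X = x_i + Σ_{j≠i} x_j.
First-order condition: 100.8 − 4x_i − 2Σ_{j≠i} x_j = 0.
In a symmetric equilibrium every firm chooses the same x, so Σ_{j≠i} x_j = 2x. The condition becomes 100.8 − 8x = 0, giving x = 100.8/8 = 12.6.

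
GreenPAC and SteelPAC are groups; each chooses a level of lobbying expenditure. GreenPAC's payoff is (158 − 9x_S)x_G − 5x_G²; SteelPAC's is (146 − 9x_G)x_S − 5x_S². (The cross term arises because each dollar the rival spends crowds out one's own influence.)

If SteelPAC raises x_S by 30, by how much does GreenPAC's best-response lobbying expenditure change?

Expanding GreenPAC's payoff: 158x_G − 9x_Sx_G − 5x_G².
∂π/∂x_G = 158 − 9x_S − 10x_G = 0, so x_G = 15.8 − 0.9x_S.
The reaction-function slope is −0.9, so a 30-unit rise in x_S moves x_G by −0.9 × 30 = −27. GreenPAC's best response falls — the actions are strategic substitutes.

-27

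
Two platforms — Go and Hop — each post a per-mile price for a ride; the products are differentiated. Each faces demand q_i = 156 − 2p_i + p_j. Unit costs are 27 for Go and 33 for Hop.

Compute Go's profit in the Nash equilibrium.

3836.88

Go's profit: π = (p_{Go} − 27)(156 − 2p_{Go} + p_{Hop}).
∂π/∂p_{Go} = 210 − 4p_{Go} + p_{Hop} = 0 ⇒ p_{Go} = 52.5 + 0.25p_{Hop}.
Similarly p_{Hop} = 55.5 + 0.25p_{Go}.
Substituting the second reaction function into the first: p_{Go} = 52.5 + 0.25(55.5 + 0.25p_{Go}), which gives 0.9375p_{Go} = 66.375 ⇒ p_{Go} = 70.8.
Then p_{Hop} = 55.5 + 0.25·70.8 = 73.2.
q_{Go} = 156 − 2·70.8 + 73.2 = 87.6.
Profit = (70.8 − 27)·87.6 = 3836.88.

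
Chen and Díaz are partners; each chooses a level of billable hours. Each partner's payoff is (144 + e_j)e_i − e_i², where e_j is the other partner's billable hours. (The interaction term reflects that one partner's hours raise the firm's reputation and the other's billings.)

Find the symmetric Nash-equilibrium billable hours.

Chen's payoff is (144 + e_D)e_C − e_C².
∂π/∂e_C = 144 + e_D − 2e_C = 0, so e_C = 72 + 0.5e_D.
Setting e_C = e_D in the reaction function: e_C = 72 + 0.5e_C, so e_C = 72 / 0.5 = 144.

144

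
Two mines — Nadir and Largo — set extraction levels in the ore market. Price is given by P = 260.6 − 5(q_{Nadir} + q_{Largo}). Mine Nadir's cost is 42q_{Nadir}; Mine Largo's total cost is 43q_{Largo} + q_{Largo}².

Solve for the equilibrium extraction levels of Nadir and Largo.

16.16, 11.4

Mine Nadir's profit: π = q_{Nadir}(260.6 − 5(q_{Nadir} + q_{Largo})) − 42q_{Nadir}.
∂π/∂q_{Nadir} = 218.6 − 10q_{Nadir} − 5q_{Largo} = 0, so q_{Nadir} = 21.86 − 0.5q_{Largo}.
For Largo: ∂π/∂q_{Largo} = 217.6 − 12q_{Largo} − 5q_{Nadir} = 0 ⇒ q_{Largo} = 272/15 − (5/12)q_{Nadir}.
Plugging q_{Largo} into Nadir's best response: q_{Nadir} = 21.86 − 0.5(272/15 − (5/12)q_{Nadir}) ⇒ (19/24)q_{Nadir} = 1919/150, so q_{Nadir} = 16.16.
Then q_{Largo} = 272/15 − (5/12)·16.16 = 11.4.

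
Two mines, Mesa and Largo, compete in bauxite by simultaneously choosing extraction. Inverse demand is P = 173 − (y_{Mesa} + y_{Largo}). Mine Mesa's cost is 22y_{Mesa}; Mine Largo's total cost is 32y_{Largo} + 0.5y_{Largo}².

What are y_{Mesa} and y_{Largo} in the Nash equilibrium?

Mine Mesa's profit: π = y_{Mesa}(173 − (y_{Mesa} + y_{Largo})) − 22y_{Mesa}.
∂π/∂y_{Mesa} = 151 − 2y_{Mesa} − y_{Largo} = 0, so y_{Mesa} = 75.5 − 0.5y_{Largo}.
For Largo: ∂π/∂y_{Largo} = 141 − 3y_{Largo} − y_{Mesa} = 0 ⇒ y_{Largo} = 47 − (1/3)y_{Mesa}.
Plugging y_{Largo} into Mesa's best response: y_{Mesa} = 75.5 − 0.5(47 − (1/3)y_{Mesa}) ⇒ (5/6)y_{Mesa} = 52, so y_{Mesa} = 62.4.
Then y_{Largo} = 47 − (1/3)·62.4 = 26.2.

62.4, 26.2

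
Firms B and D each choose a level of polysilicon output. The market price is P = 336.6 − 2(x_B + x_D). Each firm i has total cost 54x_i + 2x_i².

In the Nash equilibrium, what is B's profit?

Firm B's profit: π = x_B(336.6 − 2(x_B + x_D)) − 54x_B − 2x_B².
∂π/∂x_B = 282.6 − 8x_B − 2x_D = 0, so x_B = 35.325 − 0.25x_D.
The game is symmetric, so in equilibrium x_D = x_B: the reaction function gives 1.25x_B = 35.325, hence x_B = 28.26.
Price P = 336.6 − 2·56.52 = 223.56.
B's profit: (223.56 − 54)·28.26 − 2(28.26)² = 3194.5104.

3194.5104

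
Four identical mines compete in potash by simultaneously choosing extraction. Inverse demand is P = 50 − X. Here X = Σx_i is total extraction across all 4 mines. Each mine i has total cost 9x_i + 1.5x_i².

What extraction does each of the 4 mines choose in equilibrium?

5.125

A representative mine's profit is π_i = x_i(50 − X) − 9x_i − 1.5x_i², with X = x_i + Σ_{j≠i} x_j.
First-order condition: 41 − 5x_i − Σ_{j≠i} x_j = 0.
Imposing symmetry (x_j = x for all j) turns Σ_{j≠i} x_j into 3x, so 41 = 8x and x = 5.125.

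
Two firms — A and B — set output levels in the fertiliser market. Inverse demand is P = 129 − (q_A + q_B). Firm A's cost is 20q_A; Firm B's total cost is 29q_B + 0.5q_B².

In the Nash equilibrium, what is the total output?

63.6

Firm A's profit: π = q_A(129 − (q_A + q_B)) − 20q_A.
∂π/∂q_A = 109 − 2q_A − q_B = 0, so q_A = 54.5 − 0.5q_B.
For B: ∂π/∂q_B = 100 − 3q_B − q_A = 0 ⇒ q_B = 100/3 − (1/3)q_A.
Plugging q_B into A's best response: q_A = 54.5 − 0.5(100/3 − (1/3)q_A) ⇒ (5/6)q_A = 227/6, so q_A = 45.4.
Then q_B = 100/3 − (1/3)·45.4 = 18.2.
Total output: 45.4 + 18.2 = 63.6.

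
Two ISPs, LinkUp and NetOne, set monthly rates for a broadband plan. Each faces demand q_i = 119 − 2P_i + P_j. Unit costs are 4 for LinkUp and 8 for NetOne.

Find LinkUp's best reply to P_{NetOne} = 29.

LinkUp's profit: π = (P_{LinkUp} − 4)(119 − 2P_{LinkUp} + P_{NetOne}).
∂π/∂P_{LinkUp} = 127 − 4P_{LinkUp} + P_{NetOne} = 0 ⇒ P_{LinkUp} = 31.75 + 0.25P_{NetOne}.
At P_{NetOne} = 29: P_{LinkUp} = 31.75 + 0.25·29 = 39.

39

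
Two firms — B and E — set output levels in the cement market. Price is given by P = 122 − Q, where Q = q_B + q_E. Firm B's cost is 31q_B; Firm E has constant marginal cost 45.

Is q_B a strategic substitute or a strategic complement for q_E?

strategic substitutes

Firm B's profit: π = q_B(122 − (q_B + q_E)) − 31q_B.
∂π/∂q_B = 91 − 2q_B − q_E = 0, so q_B = 45.5 − 0.5q_E.
The best-response slope dq_B/dq_E = −0.5 < 0: the reaction function is downward-sloping, so the choices are strategic substitutes.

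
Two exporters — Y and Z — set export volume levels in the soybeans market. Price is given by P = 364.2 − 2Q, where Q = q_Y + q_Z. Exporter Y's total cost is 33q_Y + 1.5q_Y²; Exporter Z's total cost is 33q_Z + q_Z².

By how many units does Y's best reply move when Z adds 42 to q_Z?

-12

Exporter Y's profit: π = q_Y(364.2 − 2(q_Y + q_Z)) − 33q_Y − 1.5q_Y².
∂π/∂q_Y = 331.2 − 7q_Y − 2q_Z = 0, so q_Y = 1656/35 − (2/7)q_Z.
The reaction-function slope is −2/7, so a 42-unit rise in q_Z moves q_Y by −2/7 × 42 = −12. Y's best response falls — the actions are strategic substitutes.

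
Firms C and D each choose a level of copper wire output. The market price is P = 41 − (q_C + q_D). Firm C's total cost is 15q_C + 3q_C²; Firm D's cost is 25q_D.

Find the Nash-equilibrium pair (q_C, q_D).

Firm C's profit: π = q_C(41 − (q_C + q_D)) − 15q_C − 3q_C².
∂π/∂q_C = 26 − 8q_C − q_D = 0, so q_C = 3.25 − 0.125q_D.
For D: ∂π/∂q_D = 16 − 2q_D − q_C = 0 ⇒ q_D = 8 − 0.5q_C.
Plugging q_D into C's best response: q_C = 3.25 − 0.125(8 − 0.5q_C) ⇒ 0.9375q_C = 2.25, so q_C = 2.4.
Then q_D = 8 − 0.5·2.4 = 6.8.

2.4, 6.8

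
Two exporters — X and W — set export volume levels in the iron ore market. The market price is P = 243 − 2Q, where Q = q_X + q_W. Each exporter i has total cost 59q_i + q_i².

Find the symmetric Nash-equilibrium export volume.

Exporter X's profit: π = q_X(243 − 2(q_X + q_W)) − 59q_X − q_X².
∂π/∂q_X = 184 − 6q_X − 2q_W = 0, so q_X = 92/3 − (1/3)q_W.
Setting q_X = q_W in the reaction function: q_X = 92/3 − (1/3)q_X, so q_X = (92/3) / (4/3) = 23.

23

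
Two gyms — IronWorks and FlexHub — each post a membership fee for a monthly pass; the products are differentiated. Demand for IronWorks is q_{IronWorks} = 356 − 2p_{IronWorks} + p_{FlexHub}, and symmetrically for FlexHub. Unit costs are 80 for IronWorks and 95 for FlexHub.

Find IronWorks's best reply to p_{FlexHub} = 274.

IronWorks's profit: π = (p_{IronWorks} − 80)(356 − 2p_{IronWorks} + p_{FlexHub}).
∂π/∂p_{IronWorks} = 516 − 4p_{IronWorks} + p_{FlexHub} = 0 ⇒ p_{IronWorks} = 129 + 0.25p_{FlexHub}.
At p_{FlexHub} = 274: p_{IronWorks} = 129 + 0.25·274 = 197.5.

197.5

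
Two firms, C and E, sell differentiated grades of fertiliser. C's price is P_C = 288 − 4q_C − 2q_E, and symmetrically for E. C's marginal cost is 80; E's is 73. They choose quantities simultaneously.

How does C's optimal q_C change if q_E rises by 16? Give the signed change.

Firm C's profit: π = q_C(288 − 4q_C − 2q_E) − 80q_C.
∂π/∂q_C = 208 − 8q_C − 2q_E = 0 ⇒ q_C = 26 − 0.25q_E.
The reaction-function slope is −0.25, so a 16-unit rise in q_E moves q_C by −0.25 × 16 = −4. C's best response falls — the actions are strategic substitutes.

-4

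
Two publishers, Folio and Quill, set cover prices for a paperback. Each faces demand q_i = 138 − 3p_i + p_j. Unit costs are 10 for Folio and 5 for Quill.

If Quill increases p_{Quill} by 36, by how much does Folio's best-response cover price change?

6

Folio's profit: π = (p_{Folio} − 10)(138 − 3p_{Folio} + p_{Quill}).
∂π/∂p_{Folio} = 168 − 6p_{Folio} + p_{Quill} = 0 ⇒ p_{Folio} = 28 + (1/6)p_{Quill}.
The reaction-function slope is 1/6, so a 36-unit rise in p_{Quill} moves p_{Folio} by 1/6 × 36 = 6. Folio's best response rises — the actions are strategic complements.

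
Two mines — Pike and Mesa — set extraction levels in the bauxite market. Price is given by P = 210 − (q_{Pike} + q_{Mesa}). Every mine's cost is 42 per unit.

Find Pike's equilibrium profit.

Mine Pike's profit: π = q_{Pike}(210 − (q_{Pike} + q_{Mesa})) − 42q_{Pike}.
∂π/∂q_{Pike} = 168 − 2q_{Pike} − q_{Mesa} = 0, so q_{Pike} = 84 − 0.5q_{Mesa}.
Setting q_{Pike} = q_{Mesa} in the reaction function: q_{Pike} = 84 − 0.5q_{Pike}, so q_{Pike} = 84 / 1.5 = 56.
Price P = 210 − 112 = 98.
Pike's profit: (98 − 42)·56 = 3136.

3136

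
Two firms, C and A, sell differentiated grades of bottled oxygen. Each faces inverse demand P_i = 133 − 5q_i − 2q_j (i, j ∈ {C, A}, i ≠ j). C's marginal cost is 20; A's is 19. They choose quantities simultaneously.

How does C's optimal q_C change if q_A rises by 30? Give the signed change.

Firm C's profit: π = q_C(133 − 5q_C − 2q_A) − 20q_C.
∂π/∂q_C = 113 − 10q_C − 2q_A = 0 ⇒ q_C = 11.3 − 0.2q_A.
The reaction-function slope is −0.2, so a 30-unit rise in q_A moves q_C by −0.2 × 30 = −6. C's best response falls — the actions are strategic substitutes.

-6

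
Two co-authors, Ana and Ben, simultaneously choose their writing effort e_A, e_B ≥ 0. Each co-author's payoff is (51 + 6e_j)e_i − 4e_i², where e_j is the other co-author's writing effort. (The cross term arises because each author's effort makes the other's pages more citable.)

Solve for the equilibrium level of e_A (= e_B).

25.5

Ana's payoff is (51 + 6e_B)e_A − 4e_A².
∂π/∂e_A = 51 + 6e_B − 8e_A = 0, so e_A = 6.375 + 0.75e_B.
Setting e_A = e_B in the reaction function: e_A = 6.375 + 0.75e_A, so e_A = 6.375 / 0.25 = 25.5.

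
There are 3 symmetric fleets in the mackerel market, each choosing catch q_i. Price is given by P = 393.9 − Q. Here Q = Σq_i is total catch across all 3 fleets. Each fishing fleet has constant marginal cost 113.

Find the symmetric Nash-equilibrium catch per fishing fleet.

A representative fishing fleet's profit is π_i = q_i(393.9 − Q) − 113q_i, with Q = q_i + Σ_{j≠i} q_j.
First-order condition: 280.9 − 2q_i − Σ_{j≠i} q_j = 0.
In a symmetric equilibrium every fishing fleet chooses the same q, so Σ_{j≠i} q_j = 2q. The condition becomes 280.9 − 4q = 0, giving q = 280.9/4 = 70.225.

70.225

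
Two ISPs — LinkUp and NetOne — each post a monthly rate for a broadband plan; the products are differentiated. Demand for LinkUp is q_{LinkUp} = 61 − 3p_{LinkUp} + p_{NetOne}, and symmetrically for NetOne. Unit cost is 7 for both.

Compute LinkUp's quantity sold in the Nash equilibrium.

LinkUp's profit: π = (p_{LinkUp} − 7)(61 − 3p_{LinkUp} + p_{NetOne}).
∂π/∂p_{LinkUp} = 82 − 6p_{LinkUp} + p_{NetOne} = 0 ⇒ p_{LinkUp} = 41/3 + (1/6)p_{NetOne}.
By symmetry p_{NetOne} = p_{LinkUp}; substituting into the reaction function, (5/6)p_{LinkUp} = 41/3 and p_{LinkUp} = 16.4.
q_{LinkUp} = 61 − 3·16.4 + 16.4 = 28.2.

28.2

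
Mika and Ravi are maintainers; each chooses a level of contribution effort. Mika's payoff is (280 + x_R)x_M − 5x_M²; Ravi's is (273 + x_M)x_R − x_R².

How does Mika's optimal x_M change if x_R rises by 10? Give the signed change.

Expanding Mika's payoff: 280x_M + x_Rx_M − 5x_M².
∂π/∂x_M = 280 + x_R − 10x_M = 0, so x_M = 28 + 0.1x_R.
The reaction-function slope is 0.1, so a 10-unit rise in x_R moves x_M by 0.1 × 10 = 1. Mika's best response rises — the actions are strategic complements.

1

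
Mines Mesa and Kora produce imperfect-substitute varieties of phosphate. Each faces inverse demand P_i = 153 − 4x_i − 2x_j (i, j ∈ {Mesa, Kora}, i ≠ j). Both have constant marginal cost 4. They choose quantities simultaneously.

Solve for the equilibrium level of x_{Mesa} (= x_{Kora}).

Mine Mesa's profit: π = x_{Mesa}(153 − 4x_{Mesa} − 2x_{Kora}) − 4x_{Mesa}.
∂π/∂x_{Mesa} = 149 − 8x_{Mesa} − 2x_{Kora} = 0 ⇒ x_{Mesa} = 18.625 − 0.25x_{Kora}.
By symmetry x_{Kora} = x_{Mesa}; substituting into the reaction function, 1.25x_{Mesa} = 18.625 and x_{Mesa} = 14.9.

14.9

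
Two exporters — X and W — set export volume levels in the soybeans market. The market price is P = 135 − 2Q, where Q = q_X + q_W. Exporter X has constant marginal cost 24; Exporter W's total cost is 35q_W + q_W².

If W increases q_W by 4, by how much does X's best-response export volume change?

-2

Exporter X's profit: π = q_X(135 − 2(q_X + q_W)) − 24q_X.
∂π/∂q_X = 111 − 4q_X − 2q_W = 0, so q_X = 27.75 − 0.5q_W.
The reaction-function slope is −0.5, so a 4-unit rise in q_W moves q_X by −0.5 × 4 = −2. X's best response falls — the actions are strategic substitutes.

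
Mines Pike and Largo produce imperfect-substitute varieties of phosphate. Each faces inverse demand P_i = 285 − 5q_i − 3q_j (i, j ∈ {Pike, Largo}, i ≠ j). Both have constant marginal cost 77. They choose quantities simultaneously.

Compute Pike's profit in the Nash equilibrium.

1280

Mine Pike's profit: π = q_{Pike}(285 − 5q_{Pike} − 3q_{Largo}) − 77q_{Pike}.
∂π/∂q_{Pike} = 208 − 10q_{Pike} − 3q_{Largo} = 0 ⇒ q_{Pike} = 20.8 − 0.3q_{Largo}.
The game is symmetric, so in equilibrium q_{Largo} = q_{Pike}: the reaction function gives 1.3q_{Pike} = 20.8, hence q_{Pike} = 16.
P_{Pike} = 285 − 5·16 − 3·16 = 157.
Profit = (157 − 77)·16 = 1280.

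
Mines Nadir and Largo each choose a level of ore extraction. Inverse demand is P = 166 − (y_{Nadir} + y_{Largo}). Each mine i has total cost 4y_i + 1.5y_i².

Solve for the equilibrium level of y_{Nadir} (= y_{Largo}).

Mine Nadir's profit: π = y_{Nadir}(166 − (y_{Nadir} + y_{Largo})) − 4y_{Nadir} − 1.5y_{Nadir}².
∂π/∂y_{Nadir} = 162 − 5y_{Nadir} − y_{Largo} = 0, so y_{Nadir} = 32.4 − 0.2y_{Largo}.
By symmetry y_{Largo} = y_{Nadir}; substituting into the reaction function, 1.2y_{Nadir} = 32.4 and y_{Nadir} = 27.

27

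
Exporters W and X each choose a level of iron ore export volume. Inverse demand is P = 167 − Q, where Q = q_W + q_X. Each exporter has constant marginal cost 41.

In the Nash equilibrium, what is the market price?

Exporter W's profit: π = q_W(167 − (q_W + q_X)) − 41q_W.
∂π/∂q_W = 126 − 2q_W − q_X = 0, so q_W = 63 − 0.5q_X.
By symmetry q_X = q_W; substituting into the reaction function, 1.5q_W = 63 and q_W = 42.
Equilibrium price: P = 167 − 84 = 83.

83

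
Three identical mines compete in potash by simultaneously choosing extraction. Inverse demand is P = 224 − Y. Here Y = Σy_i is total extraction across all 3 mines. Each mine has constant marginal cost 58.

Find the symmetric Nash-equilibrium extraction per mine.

A representative mine's profit is π_i = y_i(224 − Y) − 58y_i, with Y = y_i + Σ_{j≠i} y_j.
First-order condition: 166 − 2y_i − Σ_{j≠i} y_j = 0.
With identical mines, set every y_j = y: then 166 − 2y − 2y = 0, i.e. y = 166/4 = 41.5.

41.5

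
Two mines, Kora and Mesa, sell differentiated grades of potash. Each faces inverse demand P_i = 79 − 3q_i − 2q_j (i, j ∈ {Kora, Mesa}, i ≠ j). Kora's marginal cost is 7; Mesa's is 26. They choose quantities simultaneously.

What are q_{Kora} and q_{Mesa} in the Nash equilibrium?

Mine Kora's profit: π = q_{Kora}(79 − 3q_{Kora} − 2q_{Mesa}) − 7q_{Kora}.
∂π/∂q_{Kora} = 72 − 6q_{Kora} − 2q_{Mesa} = 0 ⇒ q_{Kora} = 12 − (1/3)q_{Mesa}.
Similarly q_{Mesa} = 53/6 − (1/3)q_{Kora}.
Substituting the second reaction function into the first: q_{Kora} = 12 − (1/3)(53/6 − (1/3)q_{Kora}), which gives (8/9)q_{Kora} = 163/18 ⇒ q_{Kora} = 10.1875.
Then q_{Mesa} = 53/6 − (1/3)·10.1875 = 5.4375.

10.1875, 5.4375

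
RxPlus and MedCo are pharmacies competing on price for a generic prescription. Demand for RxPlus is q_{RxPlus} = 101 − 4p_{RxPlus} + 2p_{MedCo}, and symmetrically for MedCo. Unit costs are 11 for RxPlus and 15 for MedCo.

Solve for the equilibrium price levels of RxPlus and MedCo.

24.7, 26.3

RxPlus's profit: π = (p_{RxPlus} − 11)(101 − 4p_{RxPlus} + 2p_{MedCo}).
∂π/∂p_{RxPlus} = 145 − 8p_{RxPlus} + 2p_{MedCo} = 0 ⇒ p_{RxPlus} = 18.125 + 0.25p_{MedCo}.
Similarly p_{MedCo} = 20.125 + 0.25p_{RxPlus}.
Solving the two reaction functions simultaneously: (1 − (0.25)(0.25))p_{RxPlus} = 18.125 + 0.25·20.125, so 0.9375p_{RxPlus} = 741/32 and p_{RxPlus} = 24.7.
Then p_{MedCo} = 20.125 + 0.25·24.7 = 26.3.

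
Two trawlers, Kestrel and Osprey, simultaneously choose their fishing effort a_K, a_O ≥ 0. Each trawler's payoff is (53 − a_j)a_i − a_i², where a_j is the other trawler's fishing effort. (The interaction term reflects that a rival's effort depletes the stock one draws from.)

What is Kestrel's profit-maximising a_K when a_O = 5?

24

Kestrel's payoff is (53 − a_O)a_K − a_K².
∂π/∂a_K = 53 − a_O − 2a_K = 0, so a_K = 26.5 − 0.5a_O.
At a_O = 5: a_K = 26.5 − 0.5·5 = 24.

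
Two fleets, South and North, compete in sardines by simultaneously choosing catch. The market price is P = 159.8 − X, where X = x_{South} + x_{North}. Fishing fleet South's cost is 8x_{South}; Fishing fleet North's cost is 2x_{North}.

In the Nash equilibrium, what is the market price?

56.6

Fishing fleet South's profit: π = x_{South}(159.8 − (x_{South} + x_{North})) − 8x_{South}.
∂π/∂x_{South} = 151.8 − 2x_{South} − x_{North} = 0, so x_{South} = 75.9 − 0.5x_{North}.
By the same steps for North: x_{North} = 78.9 − 0.5x_{South}.
Solving the two reaction functions simultaneously: (1 − (−0.5)(−0.5))x_{South} = 75.9 − 0.5·78.9, so 0.75x_{South} = 36.45 and x_{South} = 48.6.
Then x_{North} = 78.9 − 0.5·48.6 = 54.6.
Equilibrium price: P = 159.8 − 103.2 = 56.6.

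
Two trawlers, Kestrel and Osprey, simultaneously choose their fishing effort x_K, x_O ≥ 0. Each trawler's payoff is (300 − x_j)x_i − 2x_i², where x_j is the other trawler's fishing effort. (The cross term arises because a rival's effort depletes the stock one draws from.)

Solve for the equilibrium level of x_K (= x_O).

60

Kestrel's payoff is (300 − x_O)x_K − 2x_K².
∂π/∂x_K = 300 − x_O − 4x_K = 0, so x_K = 75 − 0.25x_O.
By symmetry x_O = x_K; substituting into the reaction function, 1.25x_K = 75 and x_K = 60.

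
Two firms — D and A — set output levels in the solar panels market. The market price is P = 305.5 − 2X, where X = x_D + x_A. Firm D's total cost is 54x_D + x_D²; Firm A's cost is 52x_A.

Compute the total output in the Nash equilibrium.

75.85

Firm D's profit: π = x_D(305.5 − 2(x_D + x_A)) − 54x_D − x_D².
∂π/∂x_D = 251.5 − 6x_D − 2x_A = 0, so x_D = 503/12 − (1/3)x_A.
For A: ∂π/∂x_A = 253.5 − 4x_A − 2x_D = 0 ⇒ x_A = 63.375 − 0.5x_D.
Solving the two reaction functions simultaneously: (1 − (−1/3)(−0.5))x_D = 503/12 − (1/3)·63.375, so (5/6)x_D = 499/24 and x_D = 24.95.
Then x_A = 63.375 − 0.5·24.95 = 50.9.
Total output: 24.95 + 50.9 = 75.85.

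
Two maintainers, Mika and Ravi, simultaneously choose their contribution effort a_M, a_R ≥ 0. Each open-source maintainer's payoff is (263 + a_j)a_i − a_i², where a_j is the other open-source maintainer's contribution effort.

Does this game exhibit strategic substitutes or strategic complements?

Mika's payoff is (263 + a_R)a_M − a_M².
∂π/∂a_M = 263 + a_R − 2a_M = 0, so a_M = 131.5 + 0.5a_R.
The best-response slope da_M/da_R = 0.5 > 0: the reaction function is upward-sloping, so the choices are strategic complements.

strategic complements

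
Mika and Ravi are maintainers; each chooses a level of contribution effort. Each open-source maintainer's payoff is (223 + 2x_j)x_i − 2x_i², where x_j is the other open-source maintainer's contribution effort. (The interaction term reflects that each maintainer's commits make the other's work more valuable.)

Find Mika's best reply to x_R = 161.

Mika's payoff is (223 + 2x_R)x_M − 2x_M².
∂π/∂x_M = 223 + 2x_R − 4x_M = 0, so x_M = 55.75 + 0.5x_R.
At x_R = 161: x_M = 55.75 + 0.5·161 = 136.25.

136.25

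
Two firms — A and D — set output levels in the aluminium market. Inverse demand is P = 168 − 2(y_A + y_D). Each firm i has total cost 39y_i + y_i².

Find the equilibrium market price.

Firm A's profit: π = y_A(168 − 2(y_A + y_D)) − 39y_A − y_A².
∂π/∂y_A = 129 − 6y_A − 2y_D = 0, so y_A = 21.5 − (1/3)y_D.
By symmetry y_D = y_A; substituting into the reaction function, (4/3)y_A = 21.5 and y_A = 16.125.
Equilibrium price: P = 168 − 2·32.25 = 103.5.

103.5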